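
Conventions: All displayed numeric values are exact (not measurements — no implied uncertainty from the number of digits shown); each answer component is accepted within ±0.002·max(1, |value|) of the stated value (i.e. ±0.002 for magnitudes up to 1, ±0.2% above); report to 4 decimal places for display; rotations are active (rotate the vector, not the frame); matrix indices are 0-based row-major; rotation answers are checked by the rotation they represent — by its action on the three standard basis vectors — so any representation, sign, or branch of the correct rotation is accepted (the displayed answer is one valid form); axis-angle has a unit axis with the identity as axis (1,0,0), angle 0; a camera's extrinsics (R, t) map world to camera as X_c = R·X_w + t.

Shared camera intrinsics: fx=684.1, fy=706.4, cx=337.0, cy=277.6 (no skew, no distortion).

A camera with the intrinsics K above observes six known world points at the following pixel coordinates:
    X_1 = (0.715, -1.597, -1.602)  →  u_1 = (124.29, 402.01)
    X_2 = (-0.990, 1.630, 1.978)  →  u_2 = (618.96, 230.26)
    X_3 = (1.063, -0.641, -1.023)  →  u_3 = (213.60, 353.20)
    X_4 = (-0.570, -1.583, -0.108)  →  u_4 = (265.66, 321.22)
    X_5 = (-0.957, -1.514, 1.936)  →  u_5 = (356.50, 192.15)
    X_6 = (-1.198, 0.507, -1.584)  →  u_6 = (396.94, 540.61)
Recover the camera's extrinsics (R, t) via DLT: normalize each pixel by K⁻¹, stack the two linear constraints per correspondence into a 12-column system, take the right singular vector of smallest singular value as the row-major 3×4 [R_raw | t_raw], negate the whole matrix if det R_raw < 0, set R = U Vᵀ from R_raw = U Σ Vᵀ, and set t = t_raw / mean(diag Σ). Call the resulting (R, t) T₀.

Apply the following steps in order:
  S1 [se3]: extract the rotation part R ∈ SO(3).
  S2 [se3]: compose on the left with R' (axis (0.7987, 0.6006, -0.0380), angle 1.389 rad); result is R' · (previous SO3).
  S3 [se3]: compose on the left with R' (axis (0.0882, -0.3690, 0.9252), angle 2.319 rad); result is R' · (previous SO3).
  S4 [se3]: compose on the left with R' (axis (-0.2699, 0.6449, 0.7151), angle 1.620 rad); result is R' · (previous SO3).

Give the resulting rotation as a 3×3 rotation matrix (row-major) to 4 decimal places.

rotation (matrix) = ((0.1370, -0.4356, -0.8896), (-0.4917, -0.8095, 0.3207), (-0.8599, 0.3935, -0.3251))

source (pnp_recover): camera pose = R=[-0.3752 0.8311 0.4105; -0.5052 0.1880 -0.8423; -0.7772 -0.5234 0.3493], t=(0.3500, 0.3900, 6.4000)
after S1 (rot_of_se3): [-0.3752 0.8311 0.4105; -0.5052 0.1880 -0.8423; -0.7772 -0.5234 0.3493]
after S2 (compose_so3): [-0.9210 0.3692 0.1239; 0.2510 0.8060 -0.5361; -0.2978 -0.4627 -0.8350]
after S3 (compose_so3): [0.4703 -0.7753 0.4216; -0.4975 0.1617 0.8523; -0.7289 -0.6105 -0.3097]
after S4 (compose_so3): [0.1370 -0.4356 -0.8896; -0.4917 -0.8095 0.3207; -0.8599 0.3935 -0.3251]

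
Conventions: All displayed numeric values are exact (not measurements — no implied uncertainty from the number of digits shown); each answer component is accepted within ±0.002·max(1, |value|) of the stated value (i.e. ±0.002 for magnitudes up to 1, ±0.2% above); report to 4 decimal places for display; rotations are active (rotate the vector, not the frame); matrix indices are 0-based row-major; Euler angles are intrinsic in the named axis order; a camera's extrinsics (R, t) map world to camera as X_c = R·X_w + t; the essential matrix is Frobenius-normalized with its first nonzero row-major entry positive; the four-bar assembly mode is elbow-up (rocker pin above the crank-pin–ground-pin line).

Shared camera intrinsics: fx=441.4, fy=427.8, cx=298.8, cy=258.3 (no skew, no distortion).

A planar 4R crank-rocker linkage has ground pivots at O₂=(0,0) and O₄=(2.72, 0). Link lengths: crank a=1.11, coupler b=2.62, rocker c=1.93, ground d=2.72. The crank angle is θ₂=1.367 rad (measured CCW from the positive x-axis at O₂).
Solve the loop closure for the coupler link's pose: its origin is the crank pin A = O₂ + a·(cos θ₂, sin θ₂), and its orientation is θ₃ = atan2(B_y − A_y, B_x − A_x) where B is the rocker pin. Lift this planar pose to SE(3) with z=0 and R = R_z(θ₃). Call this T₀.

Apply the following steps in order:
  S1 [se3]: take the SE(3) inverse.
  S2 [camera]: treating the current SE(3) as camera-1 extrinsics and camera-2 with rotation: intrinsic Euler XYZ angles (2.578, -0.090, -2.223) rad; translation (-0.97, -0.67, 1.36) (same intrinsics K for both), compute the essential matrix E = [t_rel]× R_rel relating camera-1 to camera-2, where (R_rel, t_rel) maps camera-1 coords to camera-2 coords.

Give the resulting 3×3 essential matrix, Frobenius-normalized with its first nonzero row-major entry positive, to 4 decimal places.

matrix = [0.5565 0.1531 -0.3592; 0.3098 -0.5945 0.2250; 0.1580 0.0464 -0.1038]

source (fourbar_fk): coupler pose = R=[0.9468 -0.3217 0.0000; 0.3217 0.9468 0.0000; 0.0000 0.0000 1.0000], t=(0.2247, 1.0870, 0.0000)
after S1 (invert_se3): R=[0.9468 0.3217 0.0000; -0.3217 0.9468 0.0000; 0.0000 0.0000 1.0000], t=(-0.5624, -0.9570, 0.0000)
after S2 (essential): [0.5565 0.1531 -0.3592; 0.3098 -0.5945 0.2250; 0.1580 0.0464 -0.1038]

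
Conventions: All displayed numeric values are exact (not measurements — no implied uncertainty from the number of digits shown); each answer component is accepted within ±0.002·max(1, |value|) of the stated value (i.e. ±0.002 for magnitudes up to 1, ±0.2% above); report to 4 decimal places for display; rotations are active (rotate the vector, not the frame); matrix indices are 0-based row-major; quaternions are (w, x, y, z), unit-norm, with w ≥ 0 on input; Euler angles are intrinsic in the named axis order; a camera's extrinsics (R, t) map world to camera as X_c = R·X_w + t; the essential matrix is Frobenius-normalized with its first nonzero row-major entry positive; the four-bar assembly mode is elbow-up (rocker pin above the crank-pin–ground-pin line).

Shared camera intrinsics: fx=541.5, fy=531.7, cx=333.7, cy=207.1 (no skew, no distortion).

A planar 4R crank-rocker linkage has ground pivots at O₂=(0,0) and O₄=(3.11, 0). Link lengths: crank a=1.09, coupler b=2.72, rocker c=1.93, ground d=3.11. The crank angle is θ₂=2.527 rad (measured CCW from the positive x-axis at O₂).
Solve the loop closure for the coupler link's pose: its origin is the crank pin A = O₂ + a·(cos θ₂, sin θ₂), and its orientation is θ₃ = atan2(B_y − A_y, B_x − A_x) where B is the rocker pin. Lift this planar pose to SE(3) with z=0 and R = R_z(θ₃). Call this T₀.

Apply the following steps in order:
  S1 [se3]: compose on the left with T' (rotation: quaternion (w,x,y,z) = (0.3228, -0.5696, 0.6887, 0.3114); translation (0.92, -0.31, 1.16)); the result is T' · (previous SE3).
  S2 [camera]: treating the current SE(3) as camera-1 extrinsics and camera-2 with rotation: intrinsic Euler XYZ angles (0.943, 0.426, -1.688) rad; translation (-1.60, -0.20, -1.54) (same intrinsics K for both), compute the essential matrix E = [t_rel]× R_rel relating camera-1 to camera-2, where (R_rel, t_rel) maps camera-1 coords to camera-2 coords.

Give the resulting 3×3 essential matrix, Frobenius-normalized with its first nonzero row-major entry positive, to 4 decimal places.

source (fourbar_fk): coupler pose = R=[0.9641 -0.2656 0.0000; 0.2656 0.9641 0.0000; 0.0000 0.0000 1.0000], t=(-0.8905, 0.6285, 0.0000)
after S1 (compose_se3): R=[-0.3993 -0.9124 0.0899; -0.5209 0.3065 0.7967; -0.7545 0.2714 -0.5976], t=(0.4275, 0.3084, 1.9104)
after S2 (essential): [0.2946 0.3795 -0.4008; -0.5764 0.0778 -0.0196; 0.2803 -0.3259 0.2918]

matrix = [0.2946 0.3795 -0.4008; -0.5764 0.0778 -0.0196; 0.2803 -0.3259 0.2918]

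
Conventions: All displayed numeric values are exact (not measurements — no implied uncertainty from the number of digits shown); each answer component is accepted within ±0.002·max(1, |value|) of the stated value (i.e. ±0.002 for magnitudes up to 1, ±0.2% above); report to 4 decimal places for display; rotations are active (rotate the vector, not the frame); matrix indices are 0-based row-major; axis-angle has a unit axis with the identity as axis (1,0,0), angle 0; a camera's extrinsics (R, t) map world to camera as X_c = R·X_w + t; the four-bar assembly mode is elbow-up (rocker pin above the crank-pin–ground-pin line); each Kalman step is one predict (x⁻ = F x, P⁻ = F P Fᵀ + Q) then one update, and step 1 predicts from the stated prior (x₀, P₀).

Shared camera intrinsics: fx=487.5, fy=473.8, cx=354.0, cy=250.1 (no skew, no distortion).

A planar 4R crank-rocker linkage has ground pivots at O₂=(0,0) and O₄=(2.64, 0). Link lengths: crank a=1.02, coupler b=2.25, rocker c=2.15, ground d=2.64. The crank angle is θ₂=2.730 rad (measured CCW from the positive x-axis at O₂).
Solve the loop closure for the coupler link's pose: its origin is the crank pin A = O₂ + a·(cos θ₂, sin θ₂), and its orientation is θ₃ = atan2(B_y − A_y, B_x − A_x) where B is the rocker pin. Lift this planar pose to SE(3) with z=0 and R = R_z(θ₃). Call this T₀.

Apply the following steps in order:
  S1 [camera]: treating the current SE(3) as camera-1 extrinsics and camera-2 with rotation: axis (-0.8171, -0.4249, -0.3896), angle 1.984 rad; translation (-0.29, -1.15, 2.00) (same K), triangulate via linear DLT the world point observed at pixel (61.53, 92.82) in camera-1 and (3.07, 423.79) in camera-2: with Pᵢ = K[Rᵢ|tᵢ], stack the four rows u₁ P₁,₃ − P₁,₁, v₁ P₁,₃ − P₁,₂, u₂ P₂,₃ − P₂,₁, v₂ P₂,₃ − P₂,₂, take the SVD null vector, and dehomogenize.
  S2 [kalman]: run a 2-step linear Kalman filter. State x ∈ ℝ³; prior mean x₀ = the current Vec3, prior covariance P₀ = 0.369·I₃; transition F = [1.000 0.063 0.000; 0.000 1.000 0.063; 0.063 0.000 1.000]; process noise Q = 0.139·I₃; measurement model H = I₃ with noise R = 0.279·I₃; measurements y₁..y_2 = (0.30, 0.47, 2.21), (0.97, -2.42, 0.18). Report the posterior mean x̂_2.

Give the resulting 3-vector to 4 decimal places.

source (fourbar_fk): coupler pose = R=[0.8852 -0.4652 0.0000; 0.4652 0.8852 0.0000; 0.0000 0.0000 1.0000], t=(-0.9348, 0.4081, 0.0000)
after S1 (triangulate): (-0.5507, -0.8217, 1.7336)
after S2 (kf_track): (0.4695, -1.2111, 1.0337)

result = (0.4695, -1.2111, 1.0337)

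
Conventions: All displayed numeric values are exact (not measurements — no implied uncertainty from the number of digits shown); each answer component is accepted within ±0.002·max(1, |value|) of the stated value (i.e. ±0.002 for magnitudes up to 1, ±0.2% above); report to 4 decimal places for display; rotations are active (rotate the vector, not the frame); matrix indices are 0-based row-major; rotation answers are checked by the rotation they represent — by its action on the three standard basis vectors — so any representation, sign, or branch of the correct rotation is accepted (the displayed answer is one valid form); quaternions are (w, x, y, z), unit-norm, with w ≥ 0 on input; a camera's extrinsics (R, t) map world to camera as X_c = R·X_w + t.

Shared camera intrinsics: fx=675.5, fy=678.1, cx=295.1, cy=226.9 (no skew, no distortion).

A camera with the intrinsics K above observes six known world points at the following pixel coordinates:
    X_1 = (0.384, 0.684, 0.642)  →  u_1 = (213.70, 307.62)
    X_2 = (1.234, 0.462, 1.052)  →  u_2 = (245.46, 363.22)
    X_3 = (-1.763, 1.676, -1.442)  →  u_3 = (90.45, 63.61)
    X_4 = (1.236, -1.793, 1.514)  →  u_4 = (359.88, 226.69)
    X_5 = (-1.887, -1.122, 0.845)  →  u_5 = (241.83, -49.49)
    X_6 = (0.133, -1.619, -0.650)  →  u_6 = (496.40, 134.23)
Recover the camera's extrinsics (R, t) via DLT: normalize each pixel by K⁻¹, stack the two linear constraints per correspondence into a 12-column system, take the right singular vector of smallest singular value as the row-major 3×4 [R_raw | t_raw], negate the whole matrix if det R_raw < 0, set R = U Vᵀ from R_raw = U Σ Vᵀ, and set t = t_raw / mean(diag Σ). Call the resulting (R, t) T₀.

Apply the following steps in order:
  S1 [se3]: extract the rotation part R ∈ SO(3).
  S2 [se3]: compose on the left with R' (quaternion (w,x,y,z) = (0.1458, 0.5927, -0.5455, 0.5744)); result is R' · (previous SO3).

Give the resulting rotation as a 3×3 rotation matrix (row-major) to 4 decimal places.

rotation (matrix) = ((-0.5873, -0.5464, 0.5971), (-0.7884, 0.5530, -0.2694), (-0.1830, -0.6290, -0.7556))

source (pnp_recover): camera pose = R=[0.3738 -0.6539 -0.6578; 0.8469 0.5298 -0.0456; 0.3783 -0.5400 0.7518], t=(0.0900, -0.0300, 5.0200)
after S1 (rot_of_se3): [0.3738 -0.6539 -0.6578; 0.8469 0.5298 -0.0456; 0.3783 -0.5400 0.7518]
after S2 (compose_so3): [-0.5873 -0.5464 0.5971; -0.7884 0.5530 -0.2694; -0.1830 -0.6290 -0.7556]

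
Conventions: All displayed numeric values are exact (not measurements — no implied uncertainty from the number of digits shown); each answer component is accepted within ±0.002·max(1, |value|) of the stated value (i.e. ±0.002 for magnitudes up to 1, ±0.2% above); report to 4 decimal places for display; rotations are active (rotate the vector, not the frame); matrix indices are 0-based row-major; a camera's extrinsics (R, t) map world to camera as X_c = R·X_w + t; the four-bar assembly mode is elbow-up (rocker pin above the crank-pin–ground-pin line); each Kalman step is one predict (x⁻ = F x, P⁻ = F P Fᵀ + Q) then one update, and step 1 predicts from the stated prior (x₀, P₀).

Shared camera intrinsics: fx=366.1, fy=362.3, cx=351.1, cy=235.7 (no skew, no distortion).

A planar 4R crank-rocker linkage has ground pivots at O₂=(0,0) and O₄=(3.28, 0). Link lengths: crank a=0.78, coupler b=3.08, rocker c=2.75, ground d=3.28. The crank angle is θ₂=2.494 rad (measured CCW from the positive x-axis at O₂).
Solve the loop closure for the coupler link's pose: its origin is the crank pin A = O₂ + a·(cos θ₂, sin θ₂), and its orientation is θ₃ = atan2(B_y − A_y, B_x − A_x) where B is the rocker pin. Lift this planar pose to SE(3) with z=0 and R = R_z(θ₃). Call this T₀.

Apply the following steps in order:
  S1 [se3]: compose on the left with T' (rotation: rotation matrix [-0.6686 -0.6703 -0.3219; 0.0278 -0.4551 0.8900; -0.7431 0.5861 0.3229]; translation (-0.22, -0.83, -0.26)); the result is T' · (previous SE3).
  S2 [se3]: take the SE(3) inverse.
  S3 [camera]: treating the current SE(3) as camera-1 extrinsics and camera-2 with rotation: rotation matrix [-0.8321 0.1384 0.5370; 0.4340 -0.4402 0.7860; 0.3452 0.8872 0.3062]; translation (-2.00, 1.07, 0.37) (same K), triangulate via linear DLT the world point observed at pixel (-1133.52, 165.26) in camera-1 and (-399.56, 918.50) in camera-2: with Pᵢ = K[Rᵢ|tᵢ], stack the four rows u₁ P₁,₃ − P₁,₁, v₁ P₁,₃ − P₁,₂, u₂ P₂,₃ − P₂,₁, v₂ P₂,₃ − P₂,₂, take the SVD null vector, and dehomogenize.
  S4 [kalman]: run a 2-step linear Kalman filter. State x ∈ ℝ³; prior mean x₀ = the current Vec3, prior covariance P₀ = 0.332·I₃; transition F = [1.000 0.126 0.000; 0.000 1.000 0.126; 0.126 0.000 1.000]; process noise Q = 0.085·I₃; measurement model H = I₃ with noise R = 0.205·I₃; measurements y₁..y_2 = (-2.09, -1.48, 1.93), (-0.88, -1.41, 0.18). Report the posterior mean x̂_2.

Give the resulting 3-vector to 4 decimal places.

result = (-0.9433, -1.1402, 0.8089)

source (fourbar_fk): coupler pose = R=[0.7957 -0.6056 0.0000; 0.6056 0.7957 0.0000; 0.0000 0.0000 1.0000], t=(-0.6221, 0.4705, 0.0000)
after S1 (compose_se3): R=[-0.9380 -0.1285 -0.3219; -0.2535 -0.3790 0.8900; -0.2363 0.9164 0.3229], t=(-0.1195, -1.0614, 0.4781)
after S2 (invert_se3): R=[-0.9380 -0.2535 -0.2363; -0.1285 -0.3790 0.9164; -0.3219 0.8900 0.3229], t=(-0.2682, -0.8557, 0.7518)
after S3 (triangulate): (1.9098, 0.0911, 1.1164)
after S4 (kf_track): (-0.9433, -1.1402, 0.8089)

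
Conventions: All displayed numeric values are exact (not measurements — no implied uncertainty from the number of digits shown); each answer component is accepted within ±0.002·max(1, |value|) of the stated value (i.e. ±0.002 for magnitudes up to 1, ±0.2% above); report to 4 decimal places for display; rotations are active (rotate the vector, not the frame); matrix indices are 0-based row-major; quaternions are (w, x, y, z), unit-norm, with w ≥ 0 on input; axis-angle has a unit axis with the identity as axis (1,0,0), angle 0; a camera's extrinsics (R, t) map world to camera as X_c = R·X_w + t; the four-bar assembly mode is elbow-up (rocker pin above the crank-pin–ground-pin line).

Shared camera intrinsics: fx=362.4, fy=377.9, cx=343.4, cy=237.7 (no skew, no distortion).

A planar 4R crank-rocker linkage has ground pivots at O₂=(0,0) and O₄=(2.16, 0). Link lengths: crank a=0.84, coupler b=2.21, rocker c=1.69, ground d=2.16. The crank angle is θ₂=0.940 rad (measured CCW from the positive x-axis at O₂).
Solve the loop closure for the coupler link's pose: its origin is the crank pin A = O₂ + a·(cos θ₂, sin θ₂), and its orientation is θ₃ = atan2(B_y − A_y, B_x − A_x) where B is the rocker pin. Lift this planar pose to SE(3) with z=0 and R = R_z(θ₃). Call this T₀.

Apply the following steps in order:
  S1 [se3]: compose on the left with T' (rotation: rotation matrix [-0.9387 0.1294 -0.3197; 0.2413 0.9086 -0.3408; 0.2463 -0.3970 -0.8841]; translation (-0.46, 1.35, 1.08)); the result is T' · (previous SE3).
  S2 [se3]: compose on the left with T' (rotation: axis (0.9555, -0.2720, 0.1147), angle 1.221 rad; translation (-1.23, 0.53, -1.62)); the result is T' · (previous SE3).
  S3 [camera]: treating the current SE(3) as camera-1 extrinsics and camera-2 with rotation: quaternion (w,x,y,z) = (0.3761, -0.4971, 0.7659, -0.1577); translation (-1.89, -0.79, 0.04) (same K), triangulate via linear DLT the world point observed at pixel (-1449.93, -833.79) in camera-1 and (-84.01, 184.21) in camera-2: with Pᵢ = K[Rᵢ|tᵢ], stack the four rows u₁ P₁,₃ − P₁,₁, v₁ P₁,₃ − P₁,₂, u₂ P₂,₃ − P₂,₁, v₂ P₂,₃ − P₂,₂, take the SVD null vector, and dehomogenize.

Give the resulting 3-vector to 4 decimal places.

source (fourbar_fk): coupler pose = R=[0.8959 -0.4443 0.0000; 0.4443 0.8959 0.0000; 0.0000 0.0000 1.0000], t=(0.4954, 0.6783, 0.0000)
after S1 (compose_se3): R=[-0.7834 0.5330 -0.3196; 0.6199 0.7068 -0.3408; 0.0443 -0.4651 -0.8841], t=(-0.8373, 2.0859, 0.9327)
after S2 (compose_se3): R=[-0.9194 0.3909 -0.0442; 0.2513 0.6700 0.6985; 0.3027 0.6311 -0.7142], t=(-2.7715, 0.5426, 0.2630)
after S3 (triangulate): (-1.1571, -0.6894, -1.2749)

result = (-1.1571, -0.6894, -1.2749)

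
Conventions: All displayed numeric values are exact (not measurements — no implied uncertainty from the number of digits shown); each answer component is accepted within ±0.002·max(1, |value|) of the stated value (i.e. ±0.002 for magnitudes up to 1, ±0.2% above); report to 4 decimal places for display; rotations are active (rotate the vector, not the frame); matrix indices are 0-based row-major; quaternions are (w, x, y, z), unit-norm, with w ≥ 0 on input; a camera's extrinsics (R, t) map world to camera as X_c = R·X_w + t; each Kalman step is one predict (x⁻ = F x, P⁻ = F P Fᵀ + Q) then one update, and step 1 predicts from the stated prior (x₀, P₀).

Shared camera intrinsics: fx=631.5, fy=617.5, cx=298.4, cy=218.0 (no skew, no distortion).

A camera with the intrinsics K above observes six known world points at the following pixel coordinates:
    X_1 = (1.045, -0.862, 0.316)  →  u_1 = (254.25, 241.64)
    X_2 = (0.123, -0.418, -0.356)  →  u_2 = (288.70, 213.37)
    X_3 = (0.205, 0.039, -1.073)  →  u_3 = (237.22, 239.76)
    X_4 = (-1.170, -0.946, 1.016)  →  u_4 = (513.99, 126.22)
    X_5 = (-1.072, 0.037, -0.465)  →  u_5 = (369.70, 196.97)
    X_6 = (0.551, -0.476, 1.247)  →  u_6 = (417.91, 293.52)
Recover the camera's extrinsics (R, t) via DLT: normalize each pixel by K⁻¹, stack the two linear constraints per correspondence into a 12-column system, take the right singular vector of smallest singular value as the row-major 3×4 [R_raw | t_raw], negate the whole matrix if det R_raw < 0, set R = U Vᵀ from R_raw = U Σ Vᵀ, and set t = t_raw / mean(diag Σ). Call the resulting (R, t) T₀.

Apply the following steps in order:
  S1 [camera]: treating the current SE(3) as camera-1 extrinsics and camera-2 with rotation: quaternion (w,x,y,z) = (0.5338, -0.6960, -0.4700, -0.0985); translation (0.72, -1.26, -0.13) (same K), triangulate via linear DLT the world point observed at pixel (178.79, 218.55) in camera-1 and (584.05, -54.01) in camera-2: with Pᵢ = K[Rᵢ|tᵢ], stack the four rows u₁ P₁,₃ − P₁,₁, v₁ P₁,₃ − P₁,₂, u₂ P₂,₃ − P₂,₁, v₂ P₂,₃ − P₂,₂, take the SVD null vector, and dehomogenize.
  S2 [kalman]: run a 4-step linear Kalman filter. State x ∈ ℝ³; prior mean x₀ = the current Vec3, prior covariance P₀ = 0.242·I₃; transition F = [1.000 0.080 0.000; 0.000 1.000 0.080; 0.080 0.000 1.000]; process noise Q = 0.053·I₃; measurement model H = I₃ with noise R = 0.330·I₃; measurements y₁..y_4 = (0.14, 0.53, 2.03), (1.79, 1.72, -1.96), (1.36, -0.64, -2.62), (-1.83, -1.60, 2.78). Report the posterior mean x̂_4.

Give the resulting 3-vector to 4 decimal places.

result = (0.1839, -0.5588, 0.2947)

source (pnp_recover): camera pose = R=[-0.6790 0.1519 0.7183; 0.4516 0.8578 0.2455; -0.5788 0.4911 -0.6510], t=(0.3199, 0.3500, 5.4298)
after S1 (triangulate): (1.3079, -1.0652, -0.0943)
after S2 (kf_track): (0.1839, -0.5588, 0.2947)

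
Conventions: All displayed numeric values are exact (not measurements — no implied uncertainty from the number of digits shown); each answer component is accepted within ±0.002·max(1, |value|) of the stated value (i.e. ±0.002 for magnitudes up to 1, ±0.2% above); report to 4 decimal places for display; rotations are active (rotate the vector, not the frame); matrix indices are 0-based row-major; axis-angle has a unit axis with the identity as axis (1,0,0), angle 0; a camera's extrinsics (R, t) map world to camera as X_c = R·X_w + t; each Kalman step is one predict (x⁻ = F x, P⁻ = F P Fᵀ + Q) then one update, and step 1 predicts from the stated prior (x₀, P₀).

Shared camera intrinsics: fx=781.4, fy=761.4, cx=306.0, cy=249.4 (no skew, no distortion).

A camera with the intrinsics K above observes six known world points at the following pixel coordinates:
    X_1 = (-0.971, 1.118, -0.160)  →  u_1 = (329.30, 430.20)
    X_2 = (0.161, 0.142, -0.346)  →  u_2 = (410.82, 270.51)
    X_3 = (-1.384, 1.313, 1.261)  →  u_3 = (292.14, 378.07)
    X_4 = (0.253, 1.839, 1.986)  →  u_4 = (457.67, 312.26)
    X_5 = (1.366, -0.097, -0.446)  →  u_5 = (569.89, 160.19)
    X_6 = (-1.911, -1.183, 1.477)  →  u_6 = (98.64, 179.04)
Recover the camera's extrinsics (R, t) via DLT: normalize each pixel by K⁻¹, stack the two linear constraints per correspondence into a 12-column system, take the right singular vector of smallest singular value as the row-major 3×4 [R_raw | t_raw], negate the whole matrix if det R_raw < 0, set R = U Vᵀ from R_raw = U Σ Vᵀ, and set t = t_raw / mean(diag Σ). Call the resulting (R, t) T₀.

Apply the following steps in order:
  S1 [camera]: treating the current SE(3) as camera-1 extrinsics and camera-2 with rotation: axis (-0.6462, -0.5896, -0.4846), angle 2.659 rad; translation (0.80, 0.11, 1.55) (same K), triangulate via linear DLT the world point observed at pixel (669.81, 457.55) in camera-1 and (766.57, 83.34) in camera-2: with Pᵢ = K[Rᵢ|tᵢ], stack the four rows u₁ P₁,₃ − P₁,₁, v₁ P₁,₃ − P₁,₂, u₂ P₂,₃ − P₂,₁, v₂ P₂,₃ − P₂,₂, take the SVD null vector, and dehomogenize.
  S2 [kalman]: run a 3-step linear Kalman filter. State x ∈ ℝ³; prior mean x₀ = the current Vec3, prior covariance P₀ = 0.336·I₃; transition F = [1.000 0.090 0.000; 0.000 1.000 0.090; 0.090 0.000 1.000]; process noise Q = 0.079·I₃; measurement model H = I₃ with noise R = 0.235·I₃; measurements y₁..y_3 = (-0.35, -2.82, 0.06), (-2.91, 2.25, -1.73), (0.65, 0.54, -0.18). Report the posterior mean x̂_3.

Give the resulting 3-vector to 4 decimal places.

result = (-0.4120, 0.4671, -0.6852)

source (pnp_recover): camera pose = R=[0.8750 0.4834 -0.0265; -0.4602 0.8136 -0.3554; -0.1502 0.3232 0.9343], t=(0.4800, -0.0200, 5.5103)
after S1 (triangulate): (1.0365, 1.7457, -1.1374)
after S2 (kf_track): (-0.4120, 0.4671, -0.6852)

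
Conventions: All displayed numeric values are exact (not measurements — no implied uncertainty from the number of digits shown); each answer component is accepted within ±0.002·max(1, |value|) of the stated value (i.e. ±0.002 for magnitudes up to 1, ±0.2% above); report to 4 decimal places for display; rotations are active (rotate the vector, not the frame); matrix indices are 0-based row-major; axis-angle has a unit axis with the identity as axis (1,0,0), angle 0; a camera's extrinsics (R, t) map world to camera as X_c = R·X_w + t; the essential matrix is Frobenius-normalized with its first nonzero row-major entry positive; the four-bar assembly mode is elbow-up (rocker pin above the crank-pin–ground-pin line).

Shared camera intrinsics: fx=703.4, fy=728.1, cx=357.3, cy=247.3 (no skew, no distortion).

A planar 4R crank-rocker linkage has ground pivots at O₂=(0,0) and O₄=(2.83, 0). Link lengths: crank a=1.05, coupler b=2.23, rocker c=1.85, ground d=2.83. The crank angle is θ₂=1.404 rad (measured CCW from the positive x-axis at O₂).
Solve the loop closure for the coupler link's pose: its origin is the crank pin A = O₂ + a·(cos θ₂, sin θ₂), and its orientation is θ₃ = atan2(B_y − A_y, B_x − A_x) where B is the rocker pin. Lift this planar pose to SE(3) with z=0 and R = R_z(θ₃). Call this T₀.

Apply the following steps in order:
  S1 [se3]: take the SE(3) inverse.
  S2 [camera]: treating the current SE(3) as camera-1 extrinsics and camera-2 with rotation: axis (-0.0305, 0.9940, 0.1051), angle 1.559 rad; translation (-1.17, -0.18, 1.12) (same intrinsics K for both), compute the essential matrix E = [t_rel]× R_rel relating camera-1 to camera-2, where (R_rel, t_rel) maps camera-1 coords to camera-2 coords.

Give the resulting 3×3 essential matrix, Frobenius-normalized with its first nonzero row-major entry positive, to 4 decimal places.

source (fourbar_fk): coupler pose = R=[0.9447 -0.3279 0.0000; 0.3279 0.9447 0.0000; 0.0000 0.0000 1.0000], t=(0.1743, 1.0354, 0.0000)
after S1 (invert_se3): R=[0.9447 0.3279 0.0000; -0.3279 0.9447 0.0000; 0.0000 0.0000 1.0000], t=(-0.5042, -0.9210, 0.0000)
after S2 (essential): [0.4505 0.2233 0.0444; 0.4671 -0.1450 -0.3945; 0.1851 0.4073 0.3875]

matrix = [0.4505 0.2233 0.0444; 0.4671 -0.1450 -0.3945; 0.1851 0.4073 0.3875]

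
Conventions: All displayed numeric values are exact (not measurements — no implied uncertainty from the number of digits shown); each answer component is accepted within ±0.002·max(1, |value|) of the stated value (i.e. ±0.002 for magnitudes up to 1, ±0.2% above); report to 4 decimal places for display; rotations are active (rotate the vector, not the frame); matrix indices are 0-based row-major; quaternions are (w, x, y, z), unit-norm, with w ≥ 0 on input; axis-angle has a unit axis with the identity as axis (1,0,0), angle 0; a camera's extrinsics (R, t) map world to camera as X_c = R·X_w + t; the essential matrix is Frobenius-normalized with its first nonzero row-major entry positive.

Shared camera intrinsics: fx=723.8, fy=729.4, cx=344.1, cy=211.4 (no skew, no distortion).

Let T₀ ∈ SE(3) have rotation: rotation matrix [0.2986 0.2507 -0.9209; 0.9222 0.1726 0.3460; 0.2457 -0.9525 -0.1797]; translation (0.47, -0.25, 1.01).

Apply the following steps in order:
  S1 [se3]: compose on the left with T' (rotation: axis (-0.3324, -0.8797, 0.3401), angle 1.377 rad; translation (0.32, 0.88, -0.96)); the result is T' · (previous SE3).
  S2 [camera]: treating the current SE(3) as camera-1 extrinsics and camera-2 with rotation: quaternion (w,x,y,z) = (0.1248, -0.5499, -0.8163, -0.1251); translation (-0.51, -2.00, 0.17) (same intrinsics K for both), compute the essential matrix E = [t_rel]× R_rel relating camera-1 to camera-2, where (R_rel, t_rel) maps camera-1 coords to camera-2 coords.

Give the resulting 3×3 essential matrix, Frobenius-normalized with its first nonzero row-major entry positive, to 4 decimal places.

after S1 (compose_se3): R=[-0.2404 0.9630 -0.1218; 0.9447 0.2034 -0.2571; -0.2228 -0.1768 -0.9587], t=(-0.4872, 1.0289, -0.1664)
after S2 (essential): [0.0621 0.3587 0.6056; 0.0612 0.0075 0.0209; -0.7000 0.0753 0.0298]

matrix = [0.0621 0.3587 0.6056; 0.0612 0.0075 0.0209; -0.7000 0.0753 0.0298]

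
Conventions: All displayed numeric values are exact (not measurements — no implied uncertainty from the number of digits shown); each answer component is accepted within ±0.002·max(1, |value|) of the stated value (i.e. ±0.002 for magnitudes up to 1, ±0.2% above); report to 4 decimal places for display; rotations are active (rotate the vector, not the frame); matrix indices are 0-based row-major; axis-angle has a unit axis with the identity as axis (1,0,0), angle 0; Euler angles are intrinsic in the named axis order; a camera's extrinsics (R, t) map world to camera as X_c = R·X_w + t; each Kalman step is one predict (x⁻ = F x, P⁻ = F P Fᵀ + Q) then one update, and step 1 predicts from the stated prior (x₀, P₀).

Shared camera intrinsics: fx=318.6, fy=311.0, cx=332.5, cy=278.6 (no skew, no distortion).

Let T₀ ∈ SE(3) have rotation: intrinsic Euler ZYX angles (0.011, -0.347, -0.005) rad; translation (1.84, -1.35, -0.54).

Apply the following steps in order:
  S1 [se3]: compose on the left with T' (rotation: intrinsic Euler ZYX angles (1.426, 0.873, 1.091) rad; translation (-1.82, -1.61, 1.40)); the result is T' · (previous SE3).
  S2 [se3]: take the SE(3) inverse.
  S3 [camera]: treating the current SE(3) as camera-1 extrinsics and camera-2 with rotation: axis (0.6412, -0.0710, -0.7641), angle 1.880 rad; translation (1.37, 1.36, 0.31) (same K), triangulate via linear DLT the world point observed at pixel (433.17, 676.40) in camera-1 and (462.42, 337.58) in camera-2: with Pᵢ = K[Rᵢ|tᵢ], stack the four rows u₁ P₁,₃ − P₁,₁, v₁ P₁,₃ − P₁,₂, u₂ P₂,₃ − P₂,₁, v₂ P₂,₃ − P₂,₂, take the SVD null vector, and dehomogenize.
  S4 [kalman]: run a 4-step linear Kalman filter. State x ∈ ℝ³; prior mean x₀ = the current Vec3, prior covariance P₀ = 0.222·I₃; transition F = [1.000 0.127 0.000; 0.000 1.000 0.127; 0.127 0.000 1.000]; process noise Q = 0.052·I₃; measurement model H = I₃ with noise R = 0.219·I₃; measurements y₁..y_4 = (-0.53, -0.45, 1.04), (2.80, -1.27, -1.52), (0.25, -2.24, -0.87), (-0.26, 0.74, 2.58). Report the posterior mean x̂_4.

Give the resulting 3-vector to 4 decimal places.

result = (0.2638, -0.3390, 0.8839)

after S1 (compose_se3): R=[0.3993 -0.3639 0.8415; 0.6810 0.7322 -0.0065; -0.6138 0.5757 0.5402], t=(-1.6668, -1.5580, -0.9396)
after S2 (invert_se3): R=[0.3993 0.6810 -0.6138; -0.3639 0.7322 0.5757; 0.8415 -0.0065 0.5402], t=(1.1499, 1.0751, 1.8999)
after S3 (triangulate): (-0.4393, 1.2411, 1.7065)
after S4 (kf_track): (0.2638, -0.3390, 0.8839)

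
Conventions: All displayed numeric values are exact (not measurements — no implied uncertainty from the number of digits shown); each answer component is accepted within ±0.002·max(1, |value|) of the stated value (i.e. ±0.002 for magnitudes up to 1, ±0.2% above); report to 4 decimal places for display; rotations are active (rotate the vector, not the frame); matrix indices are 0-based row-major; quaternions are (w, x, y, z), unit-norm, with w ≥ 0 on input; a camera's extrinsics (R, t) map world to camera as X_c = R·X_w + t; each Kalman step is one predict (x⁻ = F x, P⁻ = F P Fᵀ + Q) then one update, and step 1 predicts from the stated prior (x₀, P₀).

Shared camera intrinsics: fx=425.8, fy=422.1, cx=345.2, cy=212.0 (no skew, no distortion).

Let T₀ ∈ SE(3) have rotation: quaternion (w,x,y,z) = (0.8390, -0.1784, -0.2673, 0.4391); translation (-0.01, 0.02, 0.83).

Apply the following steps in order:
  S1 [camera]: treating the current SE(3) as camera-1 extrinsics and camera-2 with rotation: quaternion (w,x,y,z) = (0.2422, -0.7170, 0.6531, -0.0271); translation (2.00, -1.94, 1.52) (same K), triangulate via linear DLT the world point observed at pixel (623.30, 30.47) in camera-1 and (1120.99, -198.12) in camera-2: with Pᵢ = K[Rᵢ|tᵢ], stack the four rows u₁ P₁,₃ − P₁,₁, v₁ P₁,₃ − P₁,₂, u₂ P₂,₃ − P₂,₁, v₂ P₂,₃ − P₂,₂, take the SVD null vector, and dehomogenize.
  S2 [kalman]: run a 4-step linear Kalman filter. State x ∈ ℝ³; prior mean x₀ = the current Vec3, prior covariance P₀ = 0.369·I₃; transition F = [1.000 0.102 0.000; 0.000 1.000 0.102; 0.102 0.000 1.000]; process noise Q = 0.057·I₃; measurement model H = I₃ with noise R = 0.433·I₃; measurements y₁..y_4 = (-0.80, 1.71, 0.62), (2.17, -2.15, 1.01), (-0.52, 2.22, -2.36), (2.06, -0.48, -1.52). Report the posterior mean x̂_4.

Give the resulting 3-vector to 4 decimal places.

result = (0.7363, -0.0553, -0.6401)

after S1 (triangulate): (0.2362, -1.9861, 0.0849)
after S2 (kf_track): (0.7363, -0.0553, -0.6401)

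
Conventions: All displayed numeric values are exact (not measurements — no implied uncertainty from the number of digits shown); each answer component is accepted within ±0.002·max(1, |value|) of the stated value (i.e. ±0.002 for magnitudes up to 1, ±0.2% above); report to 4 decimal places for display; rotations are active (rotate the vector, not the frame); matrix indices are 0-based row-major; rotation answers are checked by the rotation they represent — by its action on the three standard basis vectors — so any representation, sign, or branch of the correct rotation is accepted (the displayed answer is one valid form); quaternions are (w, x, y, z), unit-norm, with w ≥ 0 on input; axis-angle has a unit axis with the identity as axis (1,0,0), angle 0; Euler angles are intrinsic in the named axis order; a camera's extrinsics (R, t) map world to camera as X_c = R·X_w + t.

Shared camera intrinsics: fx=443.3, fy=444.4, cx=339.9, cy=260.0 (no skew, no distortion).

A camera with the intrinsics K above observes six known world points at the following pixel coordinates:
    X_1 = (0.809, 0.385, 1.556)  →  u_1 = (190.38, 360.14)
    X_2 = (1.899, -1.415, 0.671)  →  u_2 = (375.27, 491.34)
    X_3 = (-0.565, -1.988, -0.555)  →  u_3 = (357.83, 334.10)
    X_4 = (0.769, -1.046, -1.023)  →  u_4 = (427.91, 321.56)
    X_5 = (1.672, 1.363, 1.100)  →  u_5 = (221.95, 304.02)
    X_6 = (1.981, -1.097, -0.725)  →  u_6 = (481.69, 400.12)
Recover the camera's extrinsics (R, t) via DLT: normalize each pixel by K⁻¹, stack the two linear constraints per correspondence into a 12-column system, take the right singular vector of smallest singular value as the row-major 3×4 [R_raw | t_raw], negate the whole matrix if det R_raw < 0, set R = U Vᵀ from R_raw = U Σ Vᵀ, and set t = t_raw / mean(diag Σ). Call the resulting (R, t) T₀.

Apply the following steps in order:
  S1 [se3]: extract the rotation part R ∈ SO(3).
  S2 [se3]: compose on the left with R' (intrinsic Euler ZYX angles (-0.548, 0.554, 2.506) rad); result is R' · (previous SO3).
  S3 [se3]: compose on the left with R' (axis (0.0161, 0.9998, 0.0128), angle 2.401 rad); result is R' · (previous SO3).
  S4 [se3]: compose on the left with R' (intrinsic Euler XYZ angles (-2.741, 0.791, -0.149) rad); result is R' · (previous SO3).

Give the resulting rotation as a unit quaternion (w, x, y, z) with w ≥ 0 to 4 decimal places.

source (pnp_recover): camera pose = R=[0.4995 -0.2392 -0.8326; 0.4168 -0.7762 0.4730; -0.7595 -0.5833 -0.2881], t=(-0.3702, 0.1300, 5.3005)
after S1 (rot_of_se3): [0.4995 -0.2392 -0.8326; 0.4168 -0.7762 0.4730; -0.7595 -0.5833 -0.2881]
after S2 (compose_so3): [0.8083 0.3361 -0.4834; -0.3581 0.9324 0.0495; 0.4674 0.1331 0.8740]
after S3 (compose_so3): [-0.2877 -0.1400 0.9474; -0.3229 0.9455 0.0417; -0.9016 -0.2939 -0.3173]
after S4 (compose_so3): [-0.8749 -0.2077 0.4375; 0.0997 -0.9613 -0.2569; 0.4739 -0.1812 0.8617]

rotation (quat) = (0.0799, 0.2370, -0.1139, 0.9615)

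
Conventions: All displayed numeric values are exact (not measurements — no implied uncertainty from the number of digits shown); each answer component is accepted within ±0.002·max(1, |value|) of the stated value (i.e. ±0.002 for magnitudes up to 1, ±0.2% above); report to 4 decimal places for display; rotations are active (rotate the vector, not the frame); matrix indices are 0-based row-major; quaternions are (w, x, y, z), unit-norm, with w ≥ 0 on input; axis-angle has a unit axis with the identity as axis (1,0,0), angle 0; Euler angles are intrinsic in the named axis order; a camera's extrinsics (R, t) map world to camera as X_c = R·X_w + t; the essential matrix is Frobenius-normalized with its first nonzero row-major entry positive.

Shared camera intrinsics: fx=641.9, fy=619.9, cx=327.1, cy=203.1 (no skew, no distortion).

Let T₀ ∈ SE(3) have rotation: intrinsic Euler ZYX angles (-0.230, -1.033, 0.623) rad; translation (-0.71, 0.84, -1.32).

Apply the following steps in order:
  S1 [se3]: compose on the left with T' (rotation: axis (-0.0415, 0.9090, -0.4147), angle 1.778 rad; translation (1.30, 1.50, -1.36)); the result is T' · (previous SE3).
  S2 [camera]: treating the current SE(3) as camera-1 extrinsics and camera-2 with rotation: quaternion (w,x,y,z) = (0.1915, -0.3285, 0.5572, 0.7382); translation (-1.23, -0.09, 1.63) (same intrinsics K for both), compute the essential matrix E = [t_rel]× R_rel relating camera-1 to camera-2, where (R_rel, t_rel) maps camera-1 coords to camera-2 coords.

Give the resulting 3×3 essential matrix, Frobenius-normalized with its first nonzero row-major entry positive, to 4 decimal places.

after S1 (compose_se3): R=[0.6382 0.6598 0.3967; -0.6729 0.7284 -0.1291; -0.3741 -0.1845 0.9088], t=(0.5456, 3.0309, -1.1612)
after S2 (essential): [0.0857 0.4747 0.4714; 0.3342 0.1901 0.0152; 0.5612 0.0372 -0.2841]

matrix = [0.0857 0.4747 0.4714; 0.3342 0.1901 0.0152; 0.5612 0.0372 -0.2841]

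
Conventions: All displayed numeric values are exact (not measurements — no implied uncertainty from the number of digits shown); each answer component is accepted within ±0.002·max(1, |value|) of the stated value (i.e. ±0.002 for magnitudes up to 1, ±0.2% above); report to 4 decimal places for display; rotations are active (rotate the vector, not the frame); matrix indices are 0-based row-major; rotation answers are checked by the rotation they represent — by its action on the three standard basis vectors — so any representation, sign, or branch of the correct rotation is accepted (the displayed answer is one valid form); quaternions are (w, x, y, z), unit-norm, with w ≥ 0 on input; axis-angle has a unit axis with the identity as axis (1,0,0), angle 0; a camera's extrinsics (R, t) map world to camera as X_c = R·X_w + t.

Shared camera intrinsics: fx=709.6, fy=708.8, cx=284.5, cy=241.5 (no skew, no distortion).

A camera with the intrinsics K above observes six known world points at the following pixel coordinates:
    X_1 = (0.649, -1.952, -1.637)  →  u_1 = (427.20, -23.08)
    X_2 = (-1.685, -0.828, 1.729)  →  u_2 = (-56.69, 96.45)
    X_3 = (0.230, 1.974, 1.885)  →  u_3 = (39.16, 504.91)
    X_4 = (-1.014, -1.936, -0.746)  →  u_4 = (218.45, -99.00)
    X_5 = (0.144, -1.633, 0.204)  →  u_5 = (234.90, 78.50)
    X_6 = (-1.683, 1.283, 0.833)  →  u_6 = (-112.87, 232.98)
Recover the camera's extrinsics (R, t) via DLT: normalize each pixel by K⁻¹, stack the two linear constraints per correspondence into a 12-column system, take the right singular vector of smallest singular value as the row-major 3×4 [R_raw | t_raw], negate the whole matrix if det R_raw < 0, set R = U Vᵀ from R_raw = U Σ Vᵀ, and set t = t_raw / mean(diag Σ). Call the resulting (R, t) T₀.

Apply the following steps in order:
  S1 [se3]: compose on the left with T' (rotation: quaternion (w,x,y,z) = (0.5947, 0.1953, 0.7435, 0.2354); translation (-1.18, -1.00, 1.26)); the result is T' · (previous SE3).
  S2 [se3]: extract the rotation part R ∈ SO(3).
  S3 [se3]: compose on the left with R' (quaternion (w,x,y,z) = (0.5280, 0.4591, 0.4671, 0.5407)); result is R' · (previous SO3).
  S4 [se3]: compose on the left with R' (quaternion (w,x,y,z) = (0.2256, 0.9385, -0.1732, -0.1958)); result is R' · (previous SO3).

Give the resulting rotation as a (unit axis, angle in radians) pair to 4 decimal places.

rotation (axis_angle) = ((-0.0236, 0.7208, -0.6927), 2.5754)

source (pnp_recover): camera pose = R=[0.6750 -0.0356 -0.7369; 0.5158 0.7370 0.4369; 0.5275 -0.6750 0.5158], t=(-0.4700, -0.4900, 5.3698)
after S1 (compose_se3): R=[0.3743 -0.6436 0.6676; 0.8664 0.4993 -0.0045; -0.3305 0.5801 0.7445], t=(4.1588, -1.0341, 0.3705)
after S2 (rot_of_se3): [0.3743 -0.6436 0.6676; 0.8664 0.4993 -0.0045; -0.3305 0.5801 0.7445]
after S3 (compose_so3): [-0.4580 0.5166 0.7234; 0.3622 -0.6347 0.6826; 0.8118 0.5746 0.1036]
after S4 (compose_so3): [-0.8429 0.3402 0.4168; -0.4030 0.1141 -0.9081; -0.3565 -0.9334 0.0409]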